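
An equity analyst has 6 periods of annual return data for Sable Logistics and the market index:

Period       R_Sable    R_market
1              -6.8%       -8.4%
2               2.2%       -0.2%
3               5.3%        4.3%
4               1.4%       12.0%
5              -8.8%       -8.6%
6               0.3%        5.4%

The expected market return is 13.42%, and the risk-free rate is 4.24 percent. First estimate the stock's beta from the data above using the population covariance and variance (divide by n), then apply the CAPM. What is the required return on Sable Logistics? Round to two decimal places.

9.16%

Mean R_i = (-6.8 + 2.2 + 5.3 + 1.4 − 8.8 + 0.3) / 6 = -1.0667%
Mean R_m = (-8.4 − 0.2 + 4.3 + 12.0 − 8.6 + 5.4) / 6 = 0.7500%
Σ(R_i − R̄_i)(R_m − R̄_m) = 178.3700  ⇒  Cov = 178.3700 / 6 = 29.7283
Σ(R_m − R̄_m)² = 332.8350  ⇒  Var(R_m) = 332.8350 / 6 = 55.4725
β = Cov / Var(R_m) = 29.7283 / 55.4725 = 0.5359
MRP = 13.42% − 4.24% = 9.18%
E(R) = R_f + β × MRP = 4.24% + 0.5359 × 9.18% = 9.16%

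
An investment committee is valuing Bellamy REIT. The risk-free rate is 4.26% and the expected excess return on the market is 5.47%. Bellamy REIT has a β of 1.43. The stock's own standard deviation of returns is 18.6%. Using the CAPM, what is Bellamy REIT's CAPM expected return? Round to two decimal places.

E(R) = R_f + β × MRP = 4.26% + 1.43 × 5.47% = 12.08%

12.08%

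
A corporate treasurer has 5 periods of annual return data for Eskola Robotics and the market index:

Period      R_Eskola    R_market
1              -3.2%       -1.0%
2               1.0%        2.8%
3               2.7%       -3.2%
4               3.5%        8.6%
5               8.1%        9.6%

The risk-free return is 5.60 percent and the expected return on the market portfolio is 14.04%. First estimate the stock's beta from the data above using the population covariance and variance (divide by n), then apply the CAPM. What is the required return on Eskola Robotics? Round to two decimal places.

Mean R_i = (-3.2 + 1.0 + 2.7 + 3.5 + 8.1) / 5 = 2.4200%
Mean R_m = (-1.0 + 2.8 − 3.2 + 8.6 + 9.6) / 5 = 3.3600%
Σ(R_i − R̄_i)(R_m − R̄_m) = 64.5640  ⇒  Cov = 64.5640 / 5 = 12.9128
Σ(R_m − R̄_m)² = 128.7520  ⇒  Var(R_m) = 128.7520 / 5 = 25.7504
β = Cov / Var(R_m) = 12.9128 / 25.7504 = 0.5015
MRP = 14.04% − 5.60% = 8.44%
E(R) = R_f + β × MRP = 5.60% + 0.5015 × 8.44% = 9.83%

9.83%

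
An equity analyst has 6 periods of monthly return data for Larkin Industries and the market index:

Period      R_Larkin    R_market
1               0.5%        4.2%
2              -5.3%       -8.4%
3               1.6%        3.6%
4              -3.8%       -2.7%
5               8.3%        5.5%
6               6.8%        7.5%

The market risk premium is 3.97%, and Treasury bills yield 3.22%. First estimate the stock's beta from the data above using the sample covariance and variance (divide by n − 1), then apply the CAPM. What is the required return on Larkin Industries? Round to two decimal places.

Mean R_i = (0.5 − 5.3 + 1.6 − 3.8 + 8.3 + 6.8) / 6 = 1.3500%
Mean R_m = (4.2 − 8.4 + 3.6 − 2.7 + 5.5 + 7.5) / 6 = 1.6167%
Σ(R_i − R̄_i)(R_m − R̄_m) = 146.1950  ⇒  Cov = 146.1950 / 5 = 29.2390
Σ(R_m − R̄_m)² = 179.2683  ⇒  Var(R_m) = 179.2683 / 5 = 35.8537
β = Cov / Var(R_m) = 29.2390 / 35.8537 = 0.8155
E(R) = R_f + β × MRP = 3.22% + 0.8155 × 3.97% = 6.46%

6.46%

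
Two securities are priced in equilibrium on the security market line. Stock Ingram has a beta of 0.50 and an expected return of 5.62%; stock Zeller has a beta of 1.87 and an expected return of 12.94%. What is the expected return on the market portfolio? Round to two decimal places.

8.29%

Both satisfy E(R) = R_f + β·MRP, so the slope of the SML is
MRP = (12.94% − 5.62%) / (1.87 − 0.50) = 7.32% / 1.37 = 5.3431%
R_f = E(R_Ingram) − β_Ingram·MRP = 5.62% − 0.50 × 5.3431% = 2.9485%
E(R_m) = R_f + MRP = 2.9485% + 5.3431% = 8.29%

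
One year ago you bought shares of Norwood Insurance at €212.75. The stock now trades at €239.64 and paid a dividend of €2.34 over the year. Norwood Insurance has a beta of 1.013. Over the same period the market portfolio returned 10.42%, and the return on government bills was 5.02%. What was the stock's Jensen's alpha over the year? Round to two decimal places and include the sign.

+3.25%

Realised HPR = (P1 + D1 − P0) / P0 = (239.64 + 2.34 − 212.75) / 212.75 = 29.23 / 212.75 = 13.7391%
MRP = 10.42% − 5.02% = 5.40%
CAPM required = R_f + β·MRP = 5.02% + 1.013 × 5.40% = 10.49020%
α = realised − required = 13.7391% − 10.49020% = +3.25%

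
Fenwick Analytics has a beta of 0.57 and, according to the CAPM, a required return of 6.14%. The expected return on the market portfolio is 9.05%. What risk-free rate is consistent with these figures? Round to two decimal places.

E(R) = R_f + β(E(R_m) − R_f) = R_f(1 − β) + β·E(R_m)
6.14% = R_f × (1 − 0.57) + 0.57 × 9.05%
6.14% = R_f × 0.43 + 5.1585%
R_f = (6.14% − 5.1585%) / 0.43 = 2.28%

2.28%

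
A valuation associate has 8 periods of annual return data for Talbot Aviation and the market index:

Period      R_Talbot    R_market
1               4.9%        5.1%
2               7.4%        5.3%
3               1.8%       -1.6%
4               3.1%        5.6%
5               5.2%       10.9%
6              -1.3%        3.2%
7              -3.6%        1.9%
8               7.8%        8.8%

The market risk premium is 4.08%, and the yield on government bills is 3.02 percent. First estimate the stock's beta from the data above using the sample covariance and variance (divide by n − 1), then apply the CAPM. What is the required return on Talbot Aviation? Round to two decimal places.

5.68%

Mean R_i = (4.9 + 7.4 + 1.8 + 3.1 + 5.2 − 1.3 − 3.6 + 7.8) / 8 = 3.1625%
Mean R_m = (5.1 + 5.3 − 1.6 + 5.6 + 10.9 + 3.2 + 1.9 + 8.8) / 8 = 4.9000%
Σ(R_i − R̄_i)(R_m − R̄_m) = 69.0400  ⇒  Cov = 69.0400 / 7 = 9.8629
Σ(R_m − R̄_m)² = 106.0400  ⇒  Var(R_m) = 106.0400 / 7 = 15.1486
β = Cov / Var(R_m) = 9.8629 / 15.1486 = 0.6511
E(R) = R_f + β × MRP = 3.02% + 0.6511 × 4.08% = 5.68%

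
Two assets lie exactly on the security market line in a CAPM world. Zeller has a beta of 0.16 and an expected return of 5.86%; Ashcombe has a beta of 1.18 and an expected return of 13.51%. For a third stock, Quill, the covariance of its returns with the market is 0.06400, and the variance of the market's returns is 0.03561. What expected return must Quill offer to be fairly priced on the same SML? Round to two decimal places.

MRP = (13.51% − 5.86%) / (1.18 − 0.16) = 7.5000%
R_f = 5.86% − 0.16 × 7.5000% = 4.6600%
β_Quill = Cov / Var(R_m) = 0.06400 / 0.03561 = 1.7972
E(R_Quill) = R_f + β × MRP = 4.6600% + 1.7972 × 7.5000% = 18.14%

18.14%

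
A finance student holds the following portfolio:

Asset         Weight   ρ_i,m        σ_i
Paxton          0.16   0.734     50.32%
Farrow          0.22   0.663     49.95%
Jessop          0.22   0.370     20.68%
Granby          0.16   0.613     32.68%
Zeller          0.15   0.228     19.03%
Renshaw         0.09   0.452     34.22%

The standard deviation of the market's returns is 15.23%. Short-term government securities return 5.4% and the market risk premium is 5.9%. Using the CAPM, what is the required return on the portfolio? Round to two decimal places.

13.20%

β_Paxton = 0.734 × 50.32% / 15.23% = 2.4251
β_Farrow = 0.663 × 49.95% / 15.23% = 2.1744
β_Jessop = 0.370 × 20.68% / 15.23% = 0.5024
β_Granby = 0.613 × 32.68% / 15.23% = 1.3154
β_Zeller = 0.228 × 19.03% / 15.23% = 0.2849
β_Renshaw = 0.452 × 34.22% / 15.23% = 1.0156
β_P = Σ w_i β_i = 0.16×2.4251 + 0.22×2.1744 + 0.22×0.5024 + 0.16×1.3154 + 0.15×0.2849 + 0.09×1.0156 = 1.3215
E(R_P) = R_f + β_P × MRP = 5.4% + 1.3215 × 5.9% = 13.20%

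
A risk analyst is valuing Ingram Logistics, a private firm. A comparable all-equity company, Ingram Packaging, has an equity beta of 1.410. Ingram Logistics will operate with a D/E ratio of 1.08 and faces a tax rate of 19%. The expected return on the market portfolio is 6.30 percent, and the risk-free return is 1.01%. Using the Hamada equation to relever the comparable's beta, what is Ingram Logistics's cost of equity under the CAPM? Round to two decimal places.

14.99%

β_L = β_U × [1 + (1 − t)(D/E)] = 1.410 × [1 + (1 − 0.19) × 1.08]
    = 1.410 × [1 + 0.81 × 1.08] = 1.410 × 1.8748 = 2.6435
MRP = 6.30% − 1.01% = 5.29%
E(R) = R_f + β_L × MRP = 1.01% + 2.6435 × 5.29% = 14.99%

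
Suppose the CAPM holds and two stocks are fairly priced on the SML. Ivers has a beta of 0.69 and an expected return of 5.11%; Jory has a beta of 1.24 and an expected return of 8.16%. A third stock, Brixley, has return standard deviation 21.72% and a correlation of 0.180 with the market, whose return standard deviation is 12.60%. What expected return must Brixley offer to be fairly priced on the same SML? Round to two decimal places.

3.00%

MRP = (8.16% − 5.11%) / (1.24 − 0.69) = 5.5455%
R_f = 5.11% − 0.69 × 5.5455% = 1.2836%
β_Brixley = ρ·σ_i/σ_m = 0.180 × 21.72 / 12.60 = 0.3103
E(R_Brixley) = R_f + β × MRP = 1.2836% + 0.3103 × 5.5455% = 3.00%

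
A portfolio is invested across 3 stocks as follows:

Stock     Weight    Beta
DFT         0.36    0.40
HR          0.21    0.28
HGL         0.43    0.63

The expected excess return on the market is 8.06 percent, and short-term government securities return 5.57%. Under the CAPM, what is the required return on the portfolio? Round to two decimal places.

β_P = Σ w_i β_i = 0.36×0.40 + 0.21×0.28 + 0.43×0.63 = 0.4737
E(R_P) = R_f + β_P × MRP = 5.57% + 0.4737 × 8.06% = 9.39%

9.39%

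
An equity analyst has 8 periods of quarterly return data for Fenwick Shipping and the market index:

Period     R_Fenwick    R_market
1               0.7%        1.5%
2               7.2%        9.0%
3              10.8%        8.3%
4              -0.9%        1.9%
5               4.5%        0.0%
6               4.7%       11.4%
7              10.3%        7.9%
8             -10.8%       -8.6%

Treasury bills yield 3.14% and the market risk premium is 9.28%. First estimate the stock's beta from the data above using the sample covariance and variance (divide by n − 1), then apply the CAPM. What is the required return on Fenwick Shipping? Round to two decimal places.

11.76%

Mean R_i = (0.7 + 7.2 + 10.8 − 0.9 + 4.5 + 4.7 + 10.3 − 10.8) / 8 = 3.3125%
Mean R_m = (1.5 + 9.0 + 8.3 + 1.9 + 0.0 + 11.4 + 7.9 − 8.6) / 8 = 3.9250%
Σ(R_i − R̄_i)(R_m − R̄_m) = 277.5975  ⇒  Cov = 277.5975 / 7 = 39.6568
Σ(R_m − R̄_m)² = 298.8350  ⇒  Var(R_m) = 298.8350 / 7 = 42.6907
β = Cov / Var(R_m) = 39.6568 / 42.6907 = 0.9289
E(R) = R_f + β × MRP = 3.14% + 0.9289 × 9.28% = 11.76%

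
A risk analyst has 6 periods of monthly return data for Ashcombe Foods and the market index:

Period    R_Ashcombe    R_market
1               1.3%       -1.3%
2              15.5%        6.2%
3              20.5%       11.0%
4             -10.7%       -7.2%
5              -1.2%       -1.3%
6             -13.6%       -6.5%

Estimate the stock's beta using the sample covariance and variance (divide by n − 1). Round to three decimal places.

Mean R_i = (1.3 + 15.5 + 20.5 − 10.7 − 1.2 − 13.6) / 6 = 1.9667%
Mean R_m = (-1.3 + 6.2 + 11.0 − 7.2 − 1.3 − 6.5) / 6 = 0.1500%
Σ(R_i − R̄_i)(R_m − R̄_m) = 485.1400  ⇒  Cov = 485.1400 / 5 = 97.0280
Σ(R_m − R̄_m)² = 256.7750  ⇒  Var(R_m) = 256.7750 / 5 = 51.3550
β = Cov / Var(R_m) = 97.0280 / 51.3550 = 1.8894

1.889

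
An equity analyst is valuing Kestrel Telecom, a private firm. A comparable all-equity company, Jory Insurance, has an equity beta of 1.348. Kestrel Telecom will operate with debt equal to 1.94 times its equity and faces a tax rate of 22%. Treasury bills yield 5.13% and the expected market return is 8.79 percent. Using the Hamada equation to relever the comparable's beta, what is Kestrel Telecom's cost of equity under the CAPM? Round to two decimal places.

17.53%

β_L = β_U × [1 + (1 − t)(D/E)] = 1.348 × [1 + (1 − 0.22) × 1.94]
    = 1.348 × [1 + 0.78 × 1.94] = 1.348 × 2.5132 = 3.3878
MRP = 8.79% − 5.13% = 3.66%
E(R) = R_f + β_L × MRP = 5.13% + 3.3878 × 3.66% = 17.53%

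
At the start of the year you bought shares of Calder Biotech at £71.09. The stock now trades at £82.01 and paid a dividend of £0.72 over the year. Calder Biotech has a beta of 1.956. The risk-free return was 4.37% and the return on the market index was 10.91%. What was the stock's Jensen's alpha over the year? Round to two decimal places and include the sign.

Realised HPR = (P1 + D1 − P0) / P0 = (82.01 + 0.72 − 71.09) / 71.09 = 11.64 / 71.09 = 16.3736%
MRP = 10.91% − 4.37% = 6.54%
CAPM required = R_f + β·MRP = 4.37% + 1.956 × 6.54% = 17.16224%
α = realised − required = 16.3736% − 17.16224% = -0.79%

-0.79%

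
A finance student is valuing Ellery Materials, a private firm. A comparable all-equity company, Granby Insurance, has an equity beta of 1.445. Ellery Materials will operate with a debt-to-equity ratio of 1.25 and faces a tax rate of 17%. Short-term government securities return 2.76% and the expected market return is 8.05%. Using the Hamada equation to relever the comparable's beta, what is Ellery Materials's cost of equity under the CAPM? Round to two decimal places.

18.33%

β_L = β_U × [1 + (1 − t)(D/E)] = 1.445 × [1 + (1 − 0.17) × 1.25]
    = 1.445 × [1 + 0.83 × 1.25] = 1.445 × 2.0375 = 2.9442
MRP = 8.05% − 2.76% = 5.29%
E(R) = R_f + β_L × MRP = 2.76% + 2.9442 × 5.29% = 18.33%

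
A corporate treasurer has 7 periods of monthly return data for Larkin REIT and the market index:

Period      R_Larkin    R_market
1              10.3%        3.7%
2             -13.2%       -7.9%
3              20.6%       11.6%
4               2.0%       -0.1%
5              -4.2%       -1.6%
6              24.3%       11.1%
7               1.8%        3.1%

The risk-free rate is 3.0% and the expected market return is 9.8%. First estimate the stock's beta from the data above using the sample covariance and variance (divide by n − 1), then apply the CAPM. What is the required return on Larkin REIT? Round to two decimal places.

Mean R_i = (10.3 − 13.2 + 20.6 + 2.0 − 4.2 + 24.3 + 1.8) / 7 = 5.9429%
Mean R_m = (3.7 − 7.9 + 11.6 − 0.1 − 1.6 + 11.1 + 3.1) / 7 = 2.8429%
Σ(R_i − R̄_i)(R_m − R̄_m) = 544.9171  ⇒  Cov = 544.9171 / 6 = 90.8195
Σ(R_m − R̄_m)² = 289.4771  ⇒  Var(R_m) = 289.4771 / 6 = 48.2462
β = Cov / Var(R_m) = 90.8195 / 48.2462 = 1.8824
MRP = 9.8% − 3.0% = 6.80%
E(R) = R_f + β × MRP = 3.0% + 1.8824 × 6.8% = 15.80%

15.80%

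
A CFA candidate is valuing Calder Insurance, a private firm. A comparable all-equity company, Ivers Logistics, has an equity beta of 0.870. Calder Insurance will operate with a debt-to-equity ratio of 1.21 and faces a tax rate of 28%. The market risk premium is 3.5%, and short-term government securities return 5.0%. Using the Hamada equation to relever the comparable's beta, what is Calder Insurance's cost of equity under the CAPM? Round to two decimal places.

β_L = β_U × [1 + (1 − t)(D/E)] = 0.870 × [1 + (1 − 0.28) × 1.21]
    = 0.870 × [1 + 0.72 × 1.21] = 0.870 × 1.8712 = 1.6279
E(R) = R_f + β_L × MRP = 5.0% + 1.6279 × 3.5% = 10.70%

10.70%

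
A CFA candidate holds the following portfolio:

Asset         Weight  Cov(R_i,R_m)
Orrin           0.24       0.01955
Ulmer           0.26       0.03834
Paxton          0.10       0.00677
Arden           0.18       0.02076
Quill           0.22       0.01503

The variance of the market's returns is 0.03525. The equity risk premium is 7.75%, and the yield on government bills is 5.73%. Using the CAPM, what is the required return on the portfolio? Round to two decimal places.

10.65%

β_Orrin = 0.01955 / 0.03525 = 0.5546
β_Ulmer = 0.03834 / 0.03525 = 1.0877
β_Paxton = 0.00677 / 0.03525 = 0.1921
β_Arden = 0.02076 / 0.03525 = 0.5889
β_Quill = 0.01503 / 0.03525 = 0.4264
β_P = Σ w_i β_i = 0.24×0.5546 + 0.26×1.0877 + 0.10×0.1921 + 0.18×0.5889 + 0.22×0.4264 = 0.6349
E(R_P) = R_f + β_P × MRP = 5.73% + 0.6349 × 7.75% = 10.65%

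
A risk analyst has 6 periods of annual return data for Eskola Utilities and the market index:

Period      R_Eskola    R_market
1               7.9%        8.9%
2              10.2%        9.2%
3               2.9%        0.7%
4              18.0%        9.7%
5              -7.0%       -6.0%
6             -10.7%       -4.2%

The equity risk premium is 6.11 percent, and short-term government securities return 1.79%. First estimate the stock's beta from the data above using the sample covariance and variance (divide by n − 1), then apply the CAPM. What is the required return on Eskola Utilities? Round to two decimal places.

10.44%

Mean R_i = (7.9 + 10.2 + 2.9 + 18.0 − 7.0 − 10.7) / 6 = 3.5500%
Mean R_m = (8.9 + 9.2 + 0.7 + 9.7 − 6.0 − 4.2) / 6 = 3.0500%
Σ(R_i − R̄_i)(R_m − R̄_m) = 362.7550  ⇒  Cov = 362.7550 / 5 = 72.5510
Σ(R_m − R̄_m)² = 256.2550  ⇒  Var(R_m) = 256.2550 / 5 = 51.2510
β = Cov / Var(R_m) = 72.5510 / 51.2510 = 1.4156
E(R) = R_f + β × MRP = 1.79% + 1.4156 × 6.11% = 10.44%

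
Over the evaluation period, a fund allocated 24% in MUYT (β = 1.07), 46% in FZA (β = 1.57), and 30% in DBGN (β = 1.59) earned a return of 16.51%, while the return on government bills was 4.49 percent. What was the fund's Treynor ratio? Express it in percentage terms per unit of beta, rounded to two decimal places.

β_P = 0.24×1.07 + 0.46×1.57 + 0.30×1.59 = 1.4560
Treynor = (R_P − R_f) / β_P = (16.51% − 4.49%) / 1.4560 = 12.02% / 1.4560 = 8.26%

8.26%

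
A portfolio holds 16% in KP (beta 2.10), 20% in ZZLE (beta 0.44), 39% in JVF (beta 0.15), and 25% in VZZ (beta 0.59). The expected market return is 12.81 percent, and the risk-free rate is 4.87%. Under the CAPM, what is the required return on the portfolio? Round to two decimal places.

β_P = Σ w_i β_i = 0.16×2.10 + 0.20×0.44 + 0.39×0.15 + 0.25×0.59 = 0.6300
MRP = 12.81% − 4.87% = 7.94%
E(R_P) = R_f + β_P × MRP = 4.87% + 0.6300 × 7.94% = 9.87%

9.87%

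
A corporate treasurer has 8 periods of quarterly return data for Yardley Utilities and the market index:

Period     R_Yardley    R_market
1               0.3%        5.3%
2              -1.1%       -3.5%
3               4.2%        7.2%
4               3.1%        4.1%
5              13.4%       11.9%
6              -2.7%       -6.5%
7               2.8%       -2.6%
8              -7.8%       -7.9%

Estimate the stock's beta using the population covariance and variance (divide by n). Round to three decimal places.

Mean R_i = (0.3 − 1.1 + 4.2 + 3.1 + 13.4 − 2.7 + 2.8 − 7.8) / 8 = 1.5250%
Mean R_m = (5.3 − 3.5 + 7.2 + 4.1 + 11.9 − 6.5 − 2.6 − 7.9) / 8 = 1.0000%
Σ(R_i − R̄_i)(R_m − R̄_m) = 267.5400  ⇒  Cov = 267.5400 / 8 = 33.4425
Σ(R_m − R̄_m)² = 354.0200  ⇒  Var(R_m) = 354.0200 / 8 = 44.2525
β = Cov / Var(R_m) = 33.4425 / 44.2525 = 0.7557

0.756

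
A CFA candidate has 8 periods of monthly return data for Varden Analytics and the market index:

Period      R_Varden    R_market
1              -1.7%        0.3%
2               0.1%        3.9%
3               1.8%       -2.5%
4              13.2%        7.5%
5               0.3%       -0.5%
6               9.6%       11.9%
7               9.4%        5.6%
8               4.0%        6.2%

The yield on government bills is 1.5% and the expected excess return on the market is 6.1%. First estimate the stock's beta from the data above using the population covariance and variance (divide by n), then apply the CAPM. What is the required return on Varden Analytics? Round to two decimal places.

6.79%

Mean R_i = (-1.7 + 0.1 + 1.8 + 13.2 + 0.3 + 9.6 + 9.4 + 4.0) / 8 = 4.5875%
Mean R_m = (0.3 + 3.9 − 2.5 + 7.5 − 0.5 + 11.9 + 5.6 + 6.2) / 8 = 4.0500%
Σ(R_i − R̄_i)(R_m − R̄_m) = 137.2750  ⇒  Cov = 137.2750 / 8 = 17.1594
Σ(R_m − R̄_m)² = 158.2400  ⇒  Var(R_m) = 158.2400 / 8 = 19.7800
β = Cov / Var(R_m) = 17.1594 / 19.7800 = 0.8675
E(R) = R_f + β × MRP = 1.5% + 0.8675 × 6.1% = 6.79%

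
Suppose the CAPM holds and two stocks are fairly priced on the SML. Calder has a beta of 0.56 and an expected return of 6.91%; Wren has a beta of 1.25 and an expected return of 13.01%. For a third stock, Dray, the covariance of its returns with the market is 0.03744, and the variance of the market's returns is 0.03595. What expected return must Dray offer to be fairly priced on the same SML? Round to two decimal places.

MRP = (13.01% − 6.91%) / (1.25 − 0.56) = 8.8406%
R_f = 6.91% − 0.56 × 8.8406% = 1.9593%
β_Dray = Cov / Var(R_m) = 0.03744 / 0.03595 = 1.0414
E(R_Dray) = R_f + β × MRP = 1.9593% + 1.0414 × 8.8406% = 11.17%

11.17%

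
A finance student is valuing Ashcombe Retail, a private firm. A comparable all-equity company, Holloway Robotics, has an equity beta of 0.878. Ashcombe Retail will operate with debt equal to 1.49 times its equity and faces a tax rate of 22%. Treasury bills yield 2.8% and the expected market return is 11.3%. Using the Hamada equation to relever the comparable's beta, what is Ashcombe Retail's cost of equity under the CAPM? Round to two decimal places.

β_L = β_U × [1 + (1 − t)(D/E)] = 0.878 × [1 + (1 − 0.22) × 1.49]
    = 0.878 × [1 + 0.78 × 1.49] = 0.878 × 2.1622 = 1.8984
MRP = 11.3% − 2.8% = 8.50%
E(R) = R_f + β_L × MRP = 2.8% + 1.8984 × 8.5% = 18.94%

18.94%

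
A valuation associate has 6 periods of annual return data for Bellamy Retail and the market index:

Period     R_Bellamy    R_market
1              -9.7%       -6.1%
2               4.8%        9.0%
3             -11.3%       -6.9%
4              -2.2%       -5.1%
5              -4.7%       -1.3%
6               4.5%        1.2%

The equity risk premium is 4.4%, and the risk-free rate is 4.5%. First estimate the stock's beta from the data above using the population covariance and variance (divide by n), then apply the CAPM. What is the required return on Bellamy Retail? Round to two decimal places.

Mean R_i = (-9.7 + 4.8 − 11.3 − 2.2 − 4.7 + 4.5) / 6 = -3.1000%
Mean R_m = (-6.1 + 9.0 − 6.9 − 5.1 − 1.3 + 1.2) / 6 = -1.5333%
Σ(R_i − R̄_i)(R_m − R̄_m) = 174.5500  ⇒  Cov = 174.5500 / 6 = 29.0917
Σ(R_m − R̄_m)² = 180.8533  ⇒  Var(R_m) = 180.8533 / 6 = 30.1422
β = Cov / Var(R_m) = 29.0917 / 30.1422 = 0.9651
E(R) = R_f + β × MRP = 4.5% + 0.9651 × 4.4% = 8.75%

8.75%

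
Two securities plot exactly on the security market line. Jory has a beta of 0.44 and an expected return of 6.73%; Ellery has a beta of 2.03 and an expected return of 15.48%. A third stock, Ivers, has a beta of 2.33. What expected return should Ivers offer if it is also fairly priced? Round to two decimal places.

17.13%

MRP (SML slope) = (15.48% − 6.73%) / (2.03 − 0.44) = 8.75% / 1.59 = 5.5031%
R_f (intercept) = 6.73% − 0.44 × 5.5031% = 4.3086%
E(R_Ivers) = R_f + β × MRP = 4.3086% + 2.33 × 5.5031% = 17.13%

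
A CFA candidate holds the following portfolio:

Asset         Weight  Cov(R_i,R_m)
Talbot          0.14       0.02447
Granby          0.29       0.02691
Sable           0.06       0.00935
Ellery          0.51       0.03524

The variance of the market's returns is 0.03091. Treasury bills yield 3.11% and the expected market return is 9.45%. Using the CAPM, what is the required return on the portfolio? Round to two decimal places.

β_Talbot = 0.02447 / 0.03091 = 0.7917
β_Granby = 0.02691 / 0.03091 = 0.8706
β_Sable = 0.00935 / 0.03091 = 0.3025
β_Ellery = 0.03524 / 0.03091 = 1.1401
β_P = Σ w_i β_i = 0.14×0.7917 + 0.29×0.8706 + 0.06×0.3025 + 0.51×1.1401 = 0.9629
MRP = 9.45% − 3.11% = 6.34%
E(R_P) = R_f + β_P × MRP = 3.11% + 0.9629 × 6.34% = 9.21%

9.21%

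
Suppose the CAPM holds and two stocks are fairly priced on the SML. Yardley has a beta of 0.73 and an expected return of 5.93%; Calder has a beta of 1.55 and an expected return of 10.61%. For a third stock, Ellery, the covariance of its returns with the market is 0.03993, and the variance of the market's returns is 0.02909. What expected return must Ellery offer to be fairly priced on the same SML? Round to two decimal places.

9.60%

MRP = (10.61% − 5.93%) / (1.55 − 0.73) = 5.7073%
R_f = 5.93% − 0.73 × 5.7073% = 1.7637%
β_Ellery = Cov / Var(R_m) = 0.03993 / 0.02909 = 1.3726
E(R_Ellery) = R_f + β × MRP = 1.7637% + 1.3726 × 5.7073% = 9.60%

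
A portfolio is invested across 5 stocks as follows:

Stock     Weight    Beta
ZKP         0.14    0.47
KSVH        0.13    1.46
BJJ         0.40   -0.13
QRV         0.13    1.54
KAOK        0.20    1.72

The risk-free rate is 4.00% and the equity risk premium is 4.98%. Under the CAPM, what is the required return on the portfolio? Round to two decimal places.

7.72%

β_P = Σ w_i β_i = 0.14×0.47 + 0.13×1.46 + 0.40×-0.13 + 0.13×1.54 + 0.20×1.72 = 0.7478
E(R_P) = R_f + β_P × MRP = 4.00% + 0.7478 × 4.98% = 7.72%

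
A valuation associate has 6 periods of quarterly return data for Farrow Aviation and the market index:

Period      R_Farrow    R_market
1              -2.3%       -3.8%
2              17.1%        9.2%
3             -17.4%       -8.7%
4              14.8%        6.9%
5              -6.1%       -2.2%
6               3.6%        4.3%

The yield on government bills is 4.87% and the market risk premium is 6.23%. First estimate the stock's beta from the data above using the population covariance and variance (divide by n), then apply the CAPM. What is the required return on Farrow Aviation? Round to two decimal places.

Mean R_i = (-2.3 + 17.1 − 17.4 + 14.8 − 6.1 + 3.6) / 6 = 1.6167%
Mean R_m = (-3.8 + 9.2 − 8.7 + 6.9 − 2.2 + 4.3) / 6 = 0.9500%
Σ(R_i − R̄_i)(R_m − R̄_m) = 439.2450  ⇒  Cov = 439.2450 / 6 = 73.2075
Σ(R_m − R̄_m)² = 240.2950  ⇒  Var(R_m) = 240.2950 / 6 = 40.0492
β = Cov / Var(R_m) = 73.2075 / 40.0492 = 1.8279
E(R) = R_f + β × MRP = 4.87% + 1.8279 × 6.23% = 16.26%

16.26%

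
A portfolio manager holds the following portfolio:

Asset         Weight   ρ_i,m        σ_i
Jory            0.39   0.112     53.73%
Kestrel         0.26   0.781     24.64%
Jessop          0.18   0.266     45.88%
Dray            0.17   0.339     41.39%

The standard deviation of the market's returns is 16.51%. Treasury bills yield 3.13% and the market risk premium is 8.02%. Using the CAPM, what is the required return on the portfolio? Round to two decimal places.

β_Jory = 0.112 × 53.73% / 16.51% = 0.3645
β_Kestrel = 0.781 × 24.64% / 16.51% = 1.1656
β_Jessop = 0.266 × 45.88% / 16.51% = 0.7392
β_Dray = 0.339 × 41.39% / 16.51% = 0.8499
β_P = Σ w_i β_i = 0.39×0.3645 + 0.26×1.1656 + 0.18×0.7392 + 0.17×0.8499 = 0.7228
E(R_P) = R_f + β_P × MRP = 3.13% + 0.7228 × 8.02% = 8.93%

8.93%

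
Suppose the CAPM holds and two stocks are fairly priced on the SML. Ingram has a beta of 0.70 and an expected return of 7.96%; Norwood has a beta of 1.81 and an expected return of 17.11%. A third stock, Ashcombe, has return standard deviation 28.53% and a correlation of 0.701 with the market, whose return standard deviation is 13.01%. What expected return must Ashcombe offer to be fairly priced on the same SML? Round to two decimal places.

MRP = (17.11% − 7.96%) / (1.81 − 0.70) = 8.2432%
R_f = 7.96% − 0.70 × 8.2432% = 2.1898%
β_Ashcombe = ρ·σ_i/σ_m = 0.701 × 28.53 / 13.01 = 1.5372
E(R_Ashcombe) = R_f + β × MRP = 2.1898% + 1.5372 × 8.2432% = 14.86%

14.86%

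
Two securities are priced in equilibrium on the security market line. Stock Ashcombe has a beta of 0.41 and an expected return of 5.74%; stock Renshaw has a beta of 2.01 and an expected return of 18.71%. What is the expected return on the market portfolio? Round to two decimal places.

Both satisfy E(R) = R_f + β·MRP, so the slope of the SML is
MRP = (18.71% − 5.74%) / (2.01 − 0.41) = 12.97% / 1.60 = 8.1063%
R_f = E(R_Ashcombe) − β_Ashcombe·MRP = 5.74% − 0.41 × 8.1063% = 2.4164%
E(R_m) = R_f + MRP = 2.4164% + 8.1063% = 10.52%

10.52%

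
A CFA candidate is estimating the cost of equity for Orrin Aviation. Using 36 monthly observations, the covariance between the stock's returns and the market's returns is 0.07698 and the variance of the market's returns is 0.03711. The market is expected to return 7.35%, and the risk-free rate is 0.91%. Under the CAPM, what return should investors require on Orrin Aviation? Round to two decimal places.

14.27%

β = Cov(R_i, R_m) / Var(R_m) = 0.07698 / 0.03711 = 2.0744
MRP = 7.35% − 0.91% = 6.44%
E(R) = R_f + β × MRP = 0.91% + 2.0744 × 6.44% = 14.27%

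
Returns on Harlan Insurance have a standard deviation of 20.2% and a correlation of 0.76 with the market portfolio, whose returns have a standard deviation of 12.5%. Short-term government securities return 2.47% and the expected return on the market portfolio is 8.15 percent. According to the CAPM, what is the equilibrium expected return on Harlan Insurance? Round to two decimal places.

β = ρ × σ_i / σ_m = 0.76 × 20.2% / 12.5% = 1.2282
MRP = 8.15% − 2.47% = 5.68%
E(R) = 2.47% + 1.2282 × 5.68% = 9.45%

9.45%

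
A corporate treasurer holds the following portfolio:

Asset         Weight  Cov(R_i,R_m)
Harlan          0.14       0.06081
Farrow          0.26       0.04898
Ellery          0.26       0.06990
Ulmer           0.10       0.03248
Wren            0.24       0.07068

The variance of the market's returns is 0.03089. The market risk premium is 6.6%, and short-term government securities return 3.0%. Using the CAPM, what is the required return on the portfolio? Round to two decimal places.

15.74%

β_Harlan = 0.06081 / 0.03089 = 1.9686
β_Farrow = 0.04898 / 0.03089 = 1.5856
β_Ellery = 0.06990 / 0.03089 = 2.2629
β_Ulmer = 0.03248 / 0.03089 = 1.0515
β_Wren = 0.07068 / 0.03089 = 2.2881
β_P = Σ w_i β_i = 0.14×1.9686 + 0.26×1.5856 + 0.26×2.2629 + 0.10×1.0515 + 0.24×2.2881 = 1.9305
E(R_P) = R_f + β_P × MRP = 3.0% + 1.9305 × 6.6% = 15.74%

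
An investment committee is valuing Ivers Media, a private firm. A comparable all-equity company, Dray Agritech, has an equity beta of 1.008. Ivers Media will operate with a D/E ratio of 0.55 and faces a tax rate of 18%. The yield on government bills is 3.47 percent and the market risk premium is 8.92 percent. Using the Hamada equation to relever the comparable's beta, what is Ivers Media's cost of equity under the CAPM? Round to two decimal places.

16.52%

β_L = β_U × [1 + (1 − t)(D/E)] = 1.008 × [1 + (1 − 0.18) × 0.55]
    = 1.008 × [1 + 0.82 × 0.55] = 1.008 × 1.4510 = 1.4626
E(R) = R_f + β_L × MRP = 3.47% + 1.4626 × 8.92% = 16.52%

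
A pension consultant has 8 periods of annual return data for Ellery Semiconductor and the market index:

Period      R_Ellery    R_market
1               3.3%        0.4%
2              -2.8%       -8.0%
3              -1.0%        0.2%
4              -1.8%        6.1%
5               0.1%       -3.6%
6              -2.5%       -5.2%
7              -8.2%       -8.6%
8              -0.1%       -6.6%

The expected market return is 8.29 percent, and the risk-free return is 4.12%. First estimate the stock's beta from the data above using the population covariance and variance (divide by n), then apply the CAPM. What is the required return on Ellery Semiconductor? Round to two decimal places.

Mean R_i = (3.3 − 2.8 − 1.0 − 1.8 + 0.1 − 2.5 − 8.2 − 0.1) / 8 = -1.6250%
Mean R_m = (0.4 − 8.0 + 0.2 + 6.1 − 3.6 − 5.2 − 8.6 − 6.6) / 8 = -3.1625%
Σ(R_i − R̄_i)(R_m − R̄_m) = 55.2475  ⇒  Cov = 55.2475 / 8 = 6.9059
Σ(R_m − R̄_m)² = 178.9188  ⇒  Var(R_m) = 178.9188 / 8 = 22.3649
β = Cov / Var(R_m) = 6.9059 / 22.3649 = 0.3088
MRP = 8.29% − 4.12% = 4.17%
E(R) = R_f + β × MRP = 4.12% + 0.3088 × 4.17% = 5.41%

5.41%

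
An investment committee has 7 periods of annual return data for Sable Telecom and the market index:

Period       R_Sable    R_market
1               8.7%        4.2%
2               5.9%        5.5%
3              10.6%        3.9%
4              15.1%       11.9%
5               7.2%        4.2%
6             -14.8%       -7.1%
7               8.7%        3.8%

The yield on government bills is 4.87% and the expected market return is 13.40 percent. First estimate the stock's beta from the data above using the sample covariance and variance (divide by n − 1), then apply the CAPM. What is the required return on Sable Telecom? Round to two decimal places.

Mean R_i = (8.7 + 5.9 + 10.6 + 15.1 + 7.2 − 14.8 + 8.7) / 7 = 5.9143%
Mean R_m = (4.2 + 5.5 + 3.9 + 11.9 + 4.2 − 7.1 + 3.8) / 7 = 3.7714%
Σ(R_i − R̄_i)(R_m − R̄_m) = 302.2629  ⇒  Cov = 302.2629 / 6 = 50.3772
Σ(R_m − R̄_m)² = 187.6343  ⇒  Var(R_m) = 187.6343 / 6 = 31.2724
β = Cov / Var(R_m) = 50.3772 / 31.2724 = 1.6109
MRP = 13.40% − 4.87% = 8.53%
E(R) = R_f + β × MRP = 4.87% + 1.6109 × 8.53% = 18.61%

18.61%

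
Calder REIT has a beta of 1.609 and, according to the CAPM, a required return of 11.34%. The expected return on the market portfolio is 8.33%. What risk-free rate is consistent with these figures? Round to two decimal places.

3.39%

E(R) = R_f + β(E(R_m) − R_f) = R_f(1 − β) + β·E(R_m)
11.34% = R_f × (1 − 1.609) + 1.609 × 8.33%
11.34% = R_f × -0.609 + 13.40297%
R_f = (11.34% − 13.40297%) / -0.609 = 3.39%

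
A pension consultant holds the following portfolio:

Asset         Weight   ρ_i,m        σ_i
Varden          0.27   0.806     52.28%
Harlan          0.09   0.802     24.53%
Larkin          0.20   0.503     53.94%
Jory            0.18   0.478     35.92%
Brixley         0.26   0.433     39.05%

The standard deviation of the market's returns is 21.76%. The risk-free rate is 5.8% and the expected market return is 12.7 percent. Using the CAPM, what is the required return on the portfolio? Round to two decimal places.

β_Varden = 0.806 × 52.28% / 21.76% = 1.9365
β_Harlan = 0.802 × 24.53% / 21.76% = 0.9041
β_Larkin = 0.503 × 53.94% / 21.76% = 1.2469
β_Jory = 0.478 × 35.92% / 21.76% = 0.7891
β_Brixley = 0.433 × 39.05% / 21.76% = 0.7771
β_P = Σ w_i β_i = 0.27×1.9365 + 0.09×0.9041 + 0.20×1.2469 + 0.18×0.7891 + 0.26×0.7771 = 1.1977
MRP = 12.7% − 5.8% = 6.90%
E(R_P) = R_f + β_P × MRP = 5.8% + 1.1977 × 6.9% = 14.06%

14.06%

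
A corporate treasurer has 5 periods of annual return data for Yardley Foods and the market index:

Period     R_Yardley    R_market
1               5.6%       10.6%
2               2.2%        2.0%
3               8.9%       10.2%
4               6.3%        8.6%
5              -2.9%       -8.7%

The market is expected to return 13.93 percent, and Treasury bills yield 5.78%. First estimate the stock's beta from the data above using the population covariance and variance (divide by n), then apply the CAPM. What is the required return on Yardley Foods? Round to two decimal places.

10.14%

Mean R_i = (5.6 + 2.2 + 8.9 + 6.3 − 2.9) / 5 = 4.0200%
Mean R_m = (10.6 + 2.0 + 10.2 + 8.6 − 8.7) / 5 = 4.5400%
Σ(R_i − R̄_i)(R_m − R̄_m) = 142.6960  ⇒  Cov = 142.6960 / 5 = 28.5392
Σ(R_m − R̄_m)² = 266.9920  ⇒  Var(R_m) = 266.9920 / 5 = 53.3984
β = Cov / Var(R_m) = 28.5392 / 53.3984 = 0.5345
MRP = 13.93% − 5.78% = 8.15%
E(R) = R_f + β × MRP = 5.78% + 0.5345 × 8.15% = 10.14%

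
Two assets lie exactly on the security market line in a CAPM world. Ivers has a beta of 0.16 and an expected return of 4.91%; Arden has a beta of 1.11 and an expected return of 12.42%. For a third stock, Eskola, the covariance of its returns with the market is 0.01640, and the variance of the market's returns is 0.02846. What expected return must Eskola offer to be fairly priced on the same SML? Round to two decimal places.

8.20%

MRP = (12.42% − 4.91%) / (1.11 − 0.16) = 7.9053%
R_f = 4.91% − 0.16 × 7.9053% = 3.6452%
β_Eskola = Cov / Var(R_m) = 0.01640 / 0.02846 = 0.5762
E(R_Eskola) = R_f + β × MRP = 3.6452% + 0.5762 × 7.9053% = 8.20%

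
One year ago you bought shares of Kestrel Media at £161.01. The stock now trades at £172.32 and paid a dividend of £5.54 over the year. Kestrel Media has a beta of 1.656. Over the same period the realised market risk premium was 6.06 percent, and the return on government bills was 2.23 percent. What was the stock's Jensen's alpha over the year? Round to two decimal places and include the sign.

Realised HPR = (P1 + D1 − P0) / P0 = (172.32 + 5.54 − 161.01) / 161.01 = 16.85 / 161.01 = 10.4652%
CAPM required = R_f + β·MRP = 2.23% + 1.656 × 6.06% = 12.26536%
α = realised − required = 10.4652% − 12.26536% = -1.80%

-1.80%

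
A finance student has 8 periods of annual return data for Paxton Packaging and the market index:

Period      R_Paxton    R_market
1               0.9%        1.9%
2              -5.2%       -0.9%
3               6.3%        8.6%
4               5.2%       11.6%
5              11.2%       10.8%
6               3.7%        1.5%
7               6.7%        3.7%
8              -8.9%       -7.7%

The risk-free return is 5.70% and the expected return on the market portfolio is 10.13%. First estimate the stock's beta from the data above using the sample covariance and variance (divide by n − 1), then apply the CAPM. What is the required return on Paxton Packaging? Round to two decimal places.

Mean R_i = (0.9 − 5.2 + 6.3 + 5.2 + 11.2 + 3.7 + 6.7 − 8.9) / 8 = 2.4875%
Mean R_m = (1.9 − 0.9 + 8.6 + 11.6 + 10.8 + 1.5 + 3.7 − 7.7) / 8 = 3.6875%
Σ(R_i − R̄_i)(R_m − R̄_m) = 267.3388  ⇒  Cov = 267.3388 / 7 = 38.1913
Σ(R_m − R̄_m)² = 296.0288  ⇒  Var(R_m) = 296.0288 / 7 = 42.2898
β = Cov / Var(R_m) = 38.1913 / 42.2898 = 0.9031
MRP = 10.13% − 5.70% = 4.43%
E(R) = R_f + β × MRP = 5.70% + 0.9031 × 4.43% = 9.70%

9.70%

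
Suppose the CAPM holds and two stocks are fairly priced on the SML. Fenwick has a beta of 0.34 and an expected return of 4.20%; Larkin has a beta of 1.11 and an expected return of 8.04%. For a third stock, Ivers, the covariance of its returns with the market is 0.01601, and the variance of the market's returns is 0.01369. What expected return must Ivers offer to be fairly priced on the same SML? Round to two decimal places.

8.34%

MRP = (8.04% − 4.20%) / (1.11 − 0.34) = 4.9870%
R_f = 4.20% − 0.34 × 4.9870% = 2.5044%
β_Ivers = Cov / Var(R_m) = 0.01601 / 0.01369 = 1.1695
E(R_Ivers) = R_f + β × MRP = 2.5044% + 1.1695 × 4.9870% = 8.34%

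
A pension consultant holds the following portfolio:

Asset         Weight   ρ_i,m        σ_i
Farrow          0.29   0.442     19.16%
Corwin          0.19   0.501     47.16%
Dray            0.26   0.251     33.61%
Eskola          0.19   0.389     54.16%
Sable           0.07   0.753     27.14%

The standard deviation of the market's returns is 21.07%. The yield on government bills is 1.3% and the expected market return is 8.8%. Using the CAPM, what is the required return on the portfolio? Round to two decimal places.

β_Farrow = 0.442 × 19.16% / 21.07% = 0.4019
β_Corwin = 0.501 × 47.16% / 21.07% = 1.1214
β_Dray = 0.251 × 33.61% / 21.07% = 0.4004
β_Eskola = 0.389 × 54.16% / 21.07% = 0.9999
β_Sable = 0.753 × 27.14% / 21.07% = 0.9699
β_P = Σ w_i β_i = 0.29×0.4019 + 0.19×1.1214 + 0.26×0.4004 + 0.19×0.9999 + 0.07×0.9699 = 0.6916
MRP = 8.8% − 1.3% = 7.50%
E(R_P) = R_f + β_P × MRP = 1.3% + 0.6916 × 7.5% = 6.49%

6.49%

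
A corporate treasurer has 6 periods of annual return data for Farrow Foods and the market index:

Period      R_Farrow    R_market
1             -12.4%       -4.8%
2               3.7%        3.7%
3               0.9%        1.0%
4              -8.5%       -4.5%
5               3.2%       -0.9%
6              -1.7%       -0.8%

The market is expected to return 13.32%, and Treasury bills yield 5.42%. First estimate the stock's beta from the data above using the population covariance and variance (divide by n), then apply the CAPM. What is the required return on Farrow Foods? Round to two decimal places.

Mean R_i = (-12.4 + 3.7 + 0.9 − 8.5 + 3.2 − 1.7) / 6 = -2.4667%
Mean R_m = (-4.8 + 3.7 + 1.0 − 4.5 − 0.9 − 0.8) / 6 = -1.0500%
Σ(R_i − R̄_i)(R_m − R̄_m) = 95.3000  ⇒  Cov = 95.3000 / 6 = 15.8833
Σ(R_m − R̄_m)² = 52.8150  ⇒  Var(R_m) = 52.8150 / 6 = 8.8025
β = Cov / Var(R_m) = 15.8833 / 8.8025 = 1.8044
MRP = 13.32% − 5.42% = 7.90%
E(R) = R_f + β × MRP = 5.42% + 1.8044 × 7.90% = 19.67%

19.67%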